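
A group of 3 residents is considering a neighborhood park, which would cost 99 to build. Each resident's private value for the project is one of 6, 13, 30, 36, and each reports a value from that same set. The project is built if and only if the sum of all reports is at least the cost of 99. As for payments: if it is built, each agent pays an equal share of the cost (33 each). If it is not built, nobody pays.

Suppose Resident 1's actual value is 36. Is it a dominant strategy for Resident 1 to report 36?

Check each profile of the others' reports and compare truth against every alternative report.
Others report (30, 36): truth gives 3, best alternative gives 0.
Others report (36, 30): truth gives 3, best alternative gives 0.
Others report (36, 36): truth gives 3, best alternative gives 3.
Others report (6, 6): truth gives 0, best alternative gives 0.
Others report (6, 13): truth gives 0, best alternative gives 0.
Others report (6, 30): truth gives 0, best alternative gives 0.
(Remaining 10 profiles checked similarly; truth is weakly best in each.)
In every case the truthful report is at least as good as any alternative, so it is a dominant strategy.

Yes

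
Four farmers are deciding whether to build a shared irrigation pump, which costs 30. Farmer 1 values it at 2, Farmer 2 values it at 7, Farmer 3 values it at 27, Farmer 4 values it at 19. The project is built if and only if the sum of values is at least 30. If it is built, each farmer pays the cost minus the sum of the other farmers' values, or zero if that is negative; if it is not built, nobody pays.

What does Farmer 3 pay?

Total value 55 ≥ cost 30, so the project is built.
The other farmers' values sum to 28.
Cost minus that sum is 30 - 28 = 2.

2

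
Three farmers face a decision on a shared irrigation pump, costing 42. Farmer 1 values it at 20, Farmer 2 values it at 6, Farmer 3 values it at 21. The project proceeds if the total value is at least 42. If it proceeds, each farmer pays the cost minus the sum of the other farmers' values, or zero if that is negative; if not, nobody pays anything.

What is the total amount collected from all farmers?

32

Total value 47 ≥ cost 42, so it is built.
Farmer 1: others sum to 27; max(0, 42 - 27) = 15.
Farmer 2: others sum to 41; max(0, 42 - 41) = 1.
Farmer 3: others sum to 26; max(0, 42 - 26) = 16.
Total collected = 15 + 1 + 16 = 32.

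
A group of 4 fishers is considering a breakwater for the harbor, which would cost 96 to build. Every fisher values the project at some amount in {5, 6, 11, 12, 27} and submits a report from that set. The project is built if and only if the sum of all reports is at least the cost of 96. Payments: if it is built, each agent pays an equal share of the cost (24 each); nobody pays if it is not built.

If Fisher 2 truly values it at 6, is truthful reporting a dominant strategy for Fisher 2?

Check each profile of the others' reports and compare truth against every alternative report.
Others report (5, 5, 5): truth gives 0, best alternative gives 0.
Others report (5, 5, 6): truth gives 0, best alternative gives 0.
Others report (5, 5, 11): truth gives 0, best alternative gives 0.
Others report (5, 5, 12): truth gives 0, best alternative gives 0.
Others report (5, 5, 27): truth gives 0, best alternative gives 0.
Others report (5, 6, 5): truth gives 0, best alternative gives 0.
(Remaining 119 profiles checked similarly; truth is weakly best in each.)
In every case the truthful report is at least as good as any alternative, so it is a dominant strategy.

Yes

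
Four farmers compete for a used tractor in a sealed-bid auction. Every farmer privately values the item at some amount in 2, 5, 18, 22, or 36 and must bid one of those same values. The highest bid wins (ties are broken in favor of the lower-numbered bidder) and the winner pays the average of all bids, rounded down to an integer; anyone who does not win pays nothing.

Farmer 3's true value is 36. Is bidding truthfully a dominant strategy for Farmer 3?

No

Consider the case where Farmer 1 bids 2, Farmer 2 bids 2 and Farmer 4 bids 2.
Truthful bid 36: wins, pays 10, utility 36 - 10 = 26.
Bid 5 instead: wins, pays 2, utility 36 - 2 = 34.
Since 34 > 26, bidding 5 is strictly better here, so truthful bidding is not dominant.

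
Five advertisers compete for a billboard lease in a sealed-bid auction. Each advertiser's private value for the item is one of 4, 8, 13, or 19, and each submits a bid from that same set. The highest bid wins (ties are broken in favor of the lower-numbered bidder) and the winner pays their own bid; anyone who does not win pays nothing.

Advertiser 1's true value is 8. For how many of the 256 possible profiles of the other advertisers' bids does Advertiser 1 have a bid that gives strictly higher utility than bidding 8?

1

Others bid (4, 4, 4, 4): truth gives 0; bid 4 gives 4 > 0. Violating.
Others bid (4, 4, 4, 8): truth gives 0; no alternative beats it.
Others bid (4, 4, 4, 13): truth gives 0; no alternative beats it.
(Checking all 256 profiles: 1 has a profitable deviation, 255 do not.)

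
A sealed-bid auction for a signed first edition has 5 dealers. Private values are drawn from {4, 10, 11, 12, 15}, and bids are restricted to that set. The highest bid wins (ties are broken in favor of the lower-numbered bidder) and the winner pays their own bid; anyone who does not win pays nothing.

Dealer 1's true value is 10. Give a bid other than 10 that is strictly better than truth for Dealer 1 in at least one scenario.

4

Suppose Dealer 2 bids 4, Dealer 3 bids 4, Dealer 4 bids 4 and Dealer 5 bids 4.
Bid 10: wins, pays 10, utility 10 - 10 = 0.
Bid 4: wins, pays 4, utility 10 - 4 = 6.
So bidding 4 beats truth here (6 > 0).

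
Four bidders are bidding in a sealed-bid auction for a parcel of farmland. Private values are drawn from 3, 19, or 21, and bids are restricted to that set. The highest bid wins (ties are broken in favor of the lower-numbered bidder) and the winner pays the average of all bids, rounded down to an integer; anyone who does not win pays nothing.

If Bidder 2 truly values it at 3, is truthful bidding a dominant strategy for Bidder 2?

Check each profile of the others' bids and compare truth against every alternative bid.
Others bid (3, 19, 19): truth gives 0, best alternative gives -12.
Others bid (3, 3, 19): truth gives 0, best alternative gives -8.
Others bid (3, 19, 3): truth gives 0, best alternative gives -8.
Others bid (3, 3, 3): truth gives 0, best alternative gives -4.
Others bid (3, 3, 21): truth gives 0, best alternative gives 0.
Others bid (3, 19, 21): truth gives 0, best alternative gives 0.
(Remaining 21 profiles checked similarly; truth is weakly best in each.)
In every case the truthful bid is at least as good as any alternative, so it is a dominant strategy.

Yes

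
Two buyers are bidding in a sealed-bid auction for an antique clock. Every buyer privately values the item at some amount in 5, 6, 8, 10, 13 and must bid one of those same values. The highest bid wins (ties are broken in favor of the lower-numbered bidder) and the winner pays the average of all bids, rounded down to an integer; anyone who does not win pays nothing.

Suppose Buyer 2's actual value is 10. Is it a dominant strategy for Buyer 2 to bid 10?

Consider the case where Buyer 1 bids 5.
Truthful bid 10: wins, pays 7, utility 10 - 7 = 3.
Bid 6 instead: wins, pays 5, utility 10 - 5 = 5.
Since 5 > 3, bidding 6 is strictly better here, so truthful bidding is not dominant.

No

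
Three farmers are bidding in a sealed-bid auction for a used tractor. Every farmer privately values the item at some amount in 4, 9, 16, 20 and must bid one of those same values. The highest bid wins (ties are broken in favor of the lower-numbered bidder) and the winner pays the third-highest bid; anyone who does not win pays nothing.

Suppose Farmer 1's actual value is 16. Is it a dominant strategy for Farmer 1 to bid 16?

No

Consider the case where Farmer 2 bids 4 and Farmer 3 bids 20.
Truthful bid 16: loses, pays 0, utility 0.
Bid 20 instead: wins, pays 4, utility 16 - 4 = 12.
Since 12 > 0, bidding 20 is strictly better here, so truthful bidding is not dominant.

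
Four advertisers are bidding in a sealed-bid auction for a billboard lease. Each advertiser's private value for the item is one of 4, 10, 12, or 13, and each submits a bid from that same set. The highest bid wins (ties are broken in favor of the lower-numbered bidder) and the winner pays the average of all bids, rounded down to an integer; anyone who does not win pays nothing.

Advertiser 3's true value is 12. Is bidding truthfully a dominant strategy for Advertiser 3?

No

Consider the case where Advertiser 1 bids 4, Advertiser 2 bids 4 and Advertiser 4 bids 4.
Truthful bid 12: wins, pays 6, utility 12 - 6 = 6.
Bid 10 instead: wins, pays 5, utility 12 - 5 = 7.
Since 7 > 6, bidding 10 is strictly better here, so truthful bidding is not dominant.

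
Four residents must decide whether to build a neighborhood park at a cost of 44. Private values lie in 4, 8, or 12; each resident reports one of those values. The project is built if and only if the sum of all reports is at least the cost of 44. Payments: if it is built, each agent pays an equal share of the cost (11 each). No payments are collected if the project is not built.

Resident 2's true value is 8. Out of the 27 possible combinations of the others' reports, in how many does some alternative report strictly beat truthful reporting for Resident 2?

Others report (12, 12, 12): truth gives -3; report 4 gives 0 > -3. Violating.
Others report (4, 4, 4): truth gives 0; no alternative beats it.
Others report (4, 4, 8): truth gives 0; no alternative beats it.
(Checking all 27 profiles: 1 has a profitable deviation, 26 do not.)

1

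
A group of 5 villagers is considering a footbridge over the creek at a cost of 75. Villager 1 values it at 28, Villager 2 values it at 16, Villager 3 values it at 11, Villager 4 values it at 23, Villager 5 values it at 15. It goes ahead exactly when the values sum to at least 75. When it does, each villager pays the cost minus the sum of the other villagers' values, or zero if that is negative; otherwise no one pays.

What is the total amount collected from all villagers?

15

Total value 93 ≥ cost 75, so it is built.
Villager 1: others sum to 65; max(0, 75 - 65) = 10.
Villager 2: others sum to 77; max(0, 75 - 77) = 0.
Villager 3: others sum to 82; max(0, 75 - 82) = 0.
Villager 4: others sum to 70; max(0, 75 - 70) = 5.
Villager 5: others sum to 78; max(0, 75 - 78) = 0.
Total collected = 10 + 0 + 0 + 5 + 0 = 15.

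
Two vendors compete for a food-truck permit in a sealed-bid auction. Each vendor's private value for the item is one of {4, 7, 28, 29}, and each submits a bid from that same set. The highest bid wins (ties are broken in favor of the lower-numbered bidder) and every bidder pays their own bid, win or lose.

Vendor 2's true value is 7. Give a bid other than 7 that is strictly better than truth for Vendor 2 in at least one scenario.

Suppose Vendor 1 bids 7.
Bid 7: loses but pays 7, utility -7.
Bid 4: loses but pays 4, utility -4.
So bidding 4 beats truth here (-4 > -7).

4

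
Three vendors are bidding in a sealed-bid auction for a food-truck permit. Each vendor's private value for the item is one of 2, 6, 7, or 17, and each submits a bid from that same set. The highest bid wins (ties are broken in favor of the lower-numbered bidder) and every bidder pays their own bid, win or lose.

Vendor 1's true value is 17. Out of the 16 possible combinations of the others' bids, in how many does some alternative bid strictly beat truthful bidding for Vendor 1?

Others bid (2, 2): truth gives 0; bid 2 gives 15 > 0. Violating.
Others bid (2, 6): truth gives 0; bid 6 gives 11 > 0. Violating.
Others bid (2, 7): truth gives 0; bid 7 gives 10 > 0. Violating.
Others bid (6, 2): truth gives 0; bid 6 gives 11 > 0. Violating.
Others bid (2, 17): truth gives 0; no alternative beats it.
Others bid (6, 17): truth gives 0; no alternative beats it.
(Checking all 16 profiles: 9 have a profitable deviation, 7 do not.)

9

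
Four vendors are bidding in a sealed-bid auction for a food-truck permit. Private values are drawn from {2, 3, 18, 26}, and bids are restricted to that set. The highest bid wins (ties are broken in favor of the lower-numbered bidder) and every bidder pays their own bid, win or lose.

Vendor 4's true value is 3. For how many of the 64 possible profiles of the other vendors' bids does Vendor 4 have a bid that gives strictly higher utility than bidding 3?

63

Others bid (2, 2, 3): truth gives -3; bid 2 gives -2 > -3. Violating.
Others bid (2, 2, 18): truth gives -3; bid 2 gives -2 > -3. Violating.
Others bid (2, 2, 26): truth gives -3; bid 2 gives -2 > -3. Violating.
Others bid (2, 3, 2): truth gives -3; bid 2 gives -2 > -3. Violating.
Others bid (2, 2, 2): truth gives 0; no alternative beats it.
(Checking all 64 profiles: 63 have a profitable deviation, 1 does not.)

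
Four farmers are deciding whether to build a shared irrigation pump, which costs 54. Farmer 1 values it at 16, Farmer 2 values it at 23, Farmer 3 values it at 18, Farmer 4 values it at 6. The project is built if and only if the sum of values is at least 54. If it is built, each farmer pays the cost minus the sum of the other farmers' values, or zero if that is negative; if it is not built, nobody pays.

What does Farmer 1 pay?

Total value 63 ≥ cost 54, so the project is built.
The other farmers' values sum to 47.
Cost minus that sum is 54 - 47 = 7.

7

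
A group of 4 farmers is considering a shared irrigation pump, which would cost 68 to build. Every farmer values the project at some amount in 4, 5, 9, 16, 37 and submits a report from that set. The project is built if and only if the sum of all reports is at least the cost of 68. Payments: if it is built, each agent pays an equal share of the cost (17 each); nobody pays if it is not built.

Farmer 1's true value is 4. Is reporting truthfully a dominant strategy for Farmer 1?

Yes

Check each profile of the others' reports and compare truth against every alternative report.
Others report (4, 37, 37): truth gives -13, best alternative gives -13.
Others report (5, 37, 37): truth gives -13, best alternative gives -13.
Others report (9, 37, 37): truth gives -13, best alternative gives -13.
Others report (16, 16, 37): truth gives -13, best alternative gives -13.
Others report (16, 37, 16): truth gives -13, best alternative gives -13.
Others report (16, 37, 37): truth gives -13, best alternative gives -13.
(Remaining 119 profiles checked similarly; truth is weakly best in each.)
In every case the truthful report is at least as good as any alternative, so it is a dominant strategy.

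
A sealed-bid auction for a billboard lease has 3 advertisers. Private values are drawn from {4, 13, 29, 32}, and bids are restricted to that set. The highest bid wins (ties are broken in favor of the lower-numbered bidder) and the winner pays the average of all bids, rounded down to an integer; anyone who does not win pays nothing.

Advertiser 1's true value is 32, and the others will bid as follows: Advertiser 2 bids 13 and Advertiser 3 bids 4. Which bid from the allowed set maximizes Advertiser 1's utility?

13

Bid 4: loses, pays 0, utility 0.
Bid 13: wins, pays 10, utility 32 - 10 = 22.
Bid 29: wins, pays 15, utility 32 - 15 = 17.
Bid 32: wins, pays 16, utility 32 - 16 = 16.
The best choice is 13 with utility 22.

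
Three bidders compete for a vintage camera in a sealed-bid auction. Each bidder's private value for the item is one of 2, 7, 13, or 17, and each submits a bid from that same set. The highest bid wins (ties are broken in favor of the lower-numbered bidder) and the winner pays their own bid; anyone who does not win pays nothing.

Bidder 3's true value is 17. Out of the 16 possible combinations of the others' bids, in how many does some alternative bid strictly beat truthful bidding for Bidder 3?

4

Others bid (2, 2): truth gives 0; bid 7 gives 10 > 0. Violating.
Others bid (2, 7): truth gives 0; bid 13 gives 4 > 0. Violating.
Others bid (7, 2): truth gives 0; bid 13 gives 4 > 0. Violating.
Others bid (7, 7): truth gives 0; bid 13 gives 4 > 0. Violating.
Others bid (2, 13): truth gives 0; no alternative beats it.
Others bid (2, 17): truth gives 0; no alternative beats it.
(Checking all 16 profiles: 4 have a profitable deviation, 12 do not.)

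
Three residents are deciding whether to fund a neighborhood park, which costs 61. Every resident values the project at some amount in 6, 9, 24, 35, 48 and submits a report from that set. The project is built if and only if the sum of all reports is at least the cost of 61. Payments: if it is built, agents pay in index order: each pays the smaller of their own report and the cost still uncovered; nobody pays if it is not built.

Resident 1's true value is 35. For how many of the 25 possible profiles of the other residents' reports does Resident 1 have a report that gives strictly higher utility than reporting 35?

17

Others report (6, 35): truth gives 0; report 24 gives 11 > 0. Violating.
Others report (6, 48): truth gives 0; report 9 gives 26 > 0. Violating.
Others report (9, 35): truth gives 0; report 24 gives 11 > 0. Violating.
Others report (9, 48): truth gives 0; report 6 gives 29 > 0. Violating.
Others report (6, 6): truth gives 0; no alternative beats it.
Others report (6, 9): truth gives 0; no alternative beats it.
(Checking all 25 profiles: 17 have a profitable deviation, 8 do not.)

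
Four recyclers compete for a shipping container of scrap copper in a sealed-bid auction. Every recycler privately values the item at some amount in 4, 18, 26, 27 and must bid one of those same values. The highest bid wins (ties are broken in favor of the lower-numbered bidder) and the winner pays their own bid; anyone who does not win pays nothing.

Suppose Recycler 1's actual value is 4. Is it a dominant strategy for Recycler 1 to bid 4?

Yes

Check each profile of the others' bids and compare truth against every alternative bid.
Others bid (4, 4, 4): truth gives 0, best alternative gives -14.
Others bid (4, 4, 18): truth gives 0, best alternative gives -14.
Others bid (4, 18, 4): truth gives 0, best alternative gives -14.
Others bid (4, 18, 18): truth gives 0, best alternative gives -14.
Others bid (18, 4, 4): truth gives 0, best alternative gives -14.
Others bid (18, 4, 18): truth gives 0, best alternative gives -14.
(Remaining 58 profiles checked similarly; truth is weakly best in each.)
In every case the truthful bid is at least as good as any alternative, so it is a dominant strategy.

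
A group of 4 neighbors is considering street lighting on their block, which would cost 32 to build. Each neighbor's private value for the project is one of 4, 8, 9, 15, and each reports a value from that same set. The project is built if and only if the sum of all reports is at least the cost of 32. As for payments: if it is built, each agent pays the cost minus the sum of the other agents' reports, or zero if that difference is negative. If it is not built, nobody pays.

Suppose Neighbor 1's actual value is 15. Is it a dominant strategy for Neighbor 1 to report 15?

Check each profile of the others' reports and compare truth against every alternative report.
Others report (4, 9, 9): truth gives 5, best alternative gives 0.
Others report (9, 4, 9): truth gives 5, best alternative gives 0.
Others report (9, 9, 4): truth gives 5, best alternative gives 0.
Others report (4, 8, 9): truth gives 4, best alternative gives 0.
Others report (4, 9, 8): truth gives 4, best alternative gives 0.
Others report (8, 4, 9): truth gives 4, best alternative gives 0.
(Remaining 58 profiles checked similarly; truth is weakly best in each.)
In every case the truthful report is at least as good as any alternative, so it is a dominant strategy.

Yes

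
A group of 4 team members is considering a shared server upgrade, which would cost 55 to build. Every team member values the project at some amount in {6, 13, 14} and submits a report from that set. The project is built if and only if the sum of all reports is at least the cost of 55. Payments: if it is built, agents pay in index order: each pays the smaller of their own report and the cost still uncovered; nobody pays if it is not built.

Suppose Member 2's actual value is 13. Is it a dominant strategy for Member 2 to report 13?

Check each profile of the others' reports and compare truth against every alternative report.
Others report (6, 6, 6): truth gives 0, best alternative gives 0.
Others report (6, 6, 13): truth gives 0, best alternative gives 0.
Others report (6, 6, 14): truth gives 0, best alternative gives 0.
Others report (6, 13, 6): truth gives 0, best alternative gives 0.
Others report (6, 13, 13): truth gives 0, best alternative gives 0.
Others report (6, 13, 14): truth gives 0, best alternative gives 0.
(Remaining 21 profiles checked similarly; truth is weakly best in each.)
In every case the truthful report is at least as good as any alternative, so it is a dominant strategy.

Yes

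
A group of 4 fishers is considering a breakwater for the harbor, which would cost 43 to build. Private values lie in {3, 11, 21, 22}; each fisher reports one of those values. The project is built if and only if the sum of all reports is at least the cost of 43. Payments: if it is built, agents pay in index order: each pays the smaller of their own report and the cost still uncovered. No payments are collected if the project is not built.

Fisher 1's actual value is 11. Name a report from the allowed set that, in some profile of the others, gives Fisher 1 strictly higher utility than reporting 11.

Suppose Fisher 2 reports 3, Fisher 3 reports 21 and Fisher 4 reports 21.
Report 11: project built, pays 11, utility 11 - 11 = 0.
Report 3: project built, pays 3, utility 11 - 3 = 8.
So reporting 3 beats truth here (8 > 0).

3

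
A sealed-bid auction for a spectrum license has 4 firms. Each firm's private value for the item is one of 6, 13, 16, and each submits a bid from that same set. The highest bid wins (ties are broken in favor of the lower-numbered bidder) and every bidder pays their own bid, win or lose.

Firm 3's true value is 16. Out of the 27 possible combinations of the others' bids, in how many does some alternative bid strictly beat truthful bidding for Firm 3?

Others bid (6, 6, 6): truth gives 0; bid 13 gives 3 > 0. Violating.
Others bid (6, 6, 13): truth gives 0; bid 13 gives 3 > 0. Violating.
Others bid (6, 16, 6): truth gives -16; bid 6 gives -6 > -16. Violating.
Others bid (6, 16, 13): truth gives -16; bid 6 gives -6 > -16. Violating.
Others bid (6, 6, 16): truth gives 0; no alternative beats it.
Others bid (6, 13, 6): truth gives 0; no alternative beats it.
(Checking all 27 profiles: 17 have a profitable deviation, 10 do not.)

17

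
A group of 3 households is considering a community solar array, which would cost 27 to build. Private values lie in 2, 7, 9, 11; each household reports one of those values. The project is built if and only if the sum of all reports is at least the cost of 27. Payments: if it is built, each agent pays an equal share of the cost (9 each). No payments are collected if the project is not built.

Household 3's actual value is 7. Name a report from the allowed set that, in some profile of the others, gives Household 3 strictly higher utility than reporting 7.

Suppose Household 1 reports 9 and Household 2 reports 11.
Report 7: project built, pays 9, utility 7 - 9 = -2.
Report 2: project not built, utility 0.
So reporting 2 beats truth here (0 > -2).

2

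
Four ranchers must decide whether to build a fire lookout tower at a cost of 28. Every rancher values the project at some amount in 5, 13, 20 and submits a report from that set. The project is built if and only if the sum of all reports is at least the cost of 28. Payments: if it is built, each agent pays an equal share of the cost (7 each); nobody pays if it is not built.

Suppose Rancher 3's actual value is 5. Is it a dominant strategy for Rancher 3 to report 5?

Check each profile of the others' reports and compare truth against every alternative report.
Others report (5, 5, 5): truth gives 0, best alternative gives -2.
Others report (5, 5, 13): truth gives -2, best alternative gives -2.
Others report (5, 5, 20): truth gives -2, best alternative gives -2.
Others report (5, 13, 5): truth gives -2, best alternative gives -2.
Others report (5, 13, 13): truth gives -2, best alternative gives -2.
Others report (5, 13, 20): truth gives -2, best alternative gives -2.
(Remaining 21 profiles checked similarly; truth is weakly best in each.)
In every case the truthful report is at least as good as any alternative, so it is a dominant strategy.

Yes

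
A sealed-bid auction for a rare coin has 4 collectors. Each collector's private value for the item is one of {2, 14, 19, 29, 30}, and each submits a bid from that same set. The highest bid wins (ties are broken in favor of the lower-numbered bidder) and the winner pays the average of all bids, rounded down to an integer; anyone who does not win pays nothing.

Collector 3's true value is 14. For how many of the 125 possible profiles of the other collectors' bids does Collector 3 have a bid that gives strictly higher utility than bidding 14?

Others bid (2, 2, 19): truth gives 0; bid 19 gives 4 > 0. Violating.
Others bid (2, 14, 2): truth gives 0; bid 19 gives 5 > 0. Violating.
Others bid (2, 14, 14): truth gives 0; bid 19 gives 2 > 0. Violating.
Others bid (2, 14, 19): truth gives 0; bid 19 gives 1 > 0. Violating.
Others bid (2, 2, 2): truth gives 9; no alternative beats it.
Others bid (2, 2, 14): truth gives 6; no alternative beats it.
(Checking all 125 profiles: 10 have a profitable deviation, 115 do not.)

10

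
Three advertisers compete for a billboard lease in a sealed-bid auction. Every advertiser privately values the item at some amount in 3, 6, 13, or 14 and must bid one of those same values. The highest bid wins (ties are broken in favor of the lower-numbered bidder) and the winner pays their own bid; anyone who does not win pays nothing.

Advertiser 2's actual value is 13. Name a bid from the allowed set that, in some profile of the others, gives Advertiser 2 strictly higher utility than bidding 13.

6

Suppose Advertiser 1 bids 3 and Advertiser 3 bids 3.
Bid 13: wins, pays 13, utility 13 - 13 = 0.
Bid 6: wins, pays 6, utility 13 - 6 = 7.
So bidding 6 beats truth here (7 > 0).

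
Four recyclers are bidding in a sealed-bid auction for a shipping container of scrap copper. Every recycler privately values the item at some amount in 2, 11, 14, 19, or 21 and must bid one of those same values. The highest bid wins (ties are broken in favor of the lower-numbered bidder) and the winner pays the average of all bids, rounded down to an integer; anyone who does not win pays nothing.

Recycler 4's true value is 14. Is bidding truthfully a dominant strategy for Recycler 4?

Consider the case where Recycler 1 bids 2, Recycler 2 bids 2 and Recycler 3 bids 2.
Truthful bid 14: wins, pays 5, utility 14 - 5 = 9.
Bid 11 instead: wins, pays 4, utility 14 - 4 = 10.
Since 10 > 9, bidding 11 is strictly better here, so truthful bidding is not dominant.

No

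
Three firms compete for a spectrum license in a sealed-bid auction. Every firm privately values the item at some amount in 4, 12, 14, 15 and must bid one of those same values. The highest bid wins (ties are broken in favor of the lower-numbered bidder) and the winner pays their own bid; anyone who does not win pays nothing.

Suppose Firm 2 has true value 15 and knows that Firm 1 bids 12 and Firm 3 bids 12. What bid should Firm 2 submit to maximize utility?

Bid 4: loses, pays 0, utility 0.
Bid 12: loses, pays 0, utility 0.
Bid 14: wins, pays 14, utility 15 - 14 = 1.
Bid 15: wins, pays 15, utility 15 - 15 = 0.
The best choice is 14 with utility 1.

14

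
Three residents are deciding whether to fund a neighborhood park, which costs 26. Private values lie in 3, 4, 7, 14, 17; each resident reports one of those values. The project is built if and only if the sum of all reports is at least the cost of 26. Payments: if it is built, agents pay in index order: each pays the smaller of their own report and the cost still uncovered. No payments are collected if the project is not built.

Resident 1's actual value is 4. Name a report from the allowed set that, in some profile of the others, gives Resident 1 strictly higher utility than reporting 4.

Suppose Resident 2 reports 7 and Resident 3 reports 17.
Report 4: project built, pays 4, utility 4 - 4 = 0.
Report 3: project built, pays 3, utility 4 - 3 = 1.
So reporting 3 beats truth here (1 > 0).

3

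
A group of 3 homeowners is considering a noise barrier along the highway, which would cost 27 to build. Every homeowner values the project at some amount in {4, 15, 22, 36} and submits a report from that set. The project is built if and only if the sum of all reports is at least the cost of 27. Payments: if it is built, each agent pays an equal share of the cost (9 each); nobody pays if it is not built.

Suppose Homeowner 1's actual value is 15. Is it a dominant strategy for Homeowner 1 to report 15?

Consider the case where Homeowner 2 reports 4 and Homeowner 3 reports 4.
Truthful report 15: project not built, utility 0.
Report 22 instead: project built, pays 9, utility 15 - 9 = 6.
Since 6 > 0, reporting 22 is strictly better here, so truthful reporting is not dominant.

No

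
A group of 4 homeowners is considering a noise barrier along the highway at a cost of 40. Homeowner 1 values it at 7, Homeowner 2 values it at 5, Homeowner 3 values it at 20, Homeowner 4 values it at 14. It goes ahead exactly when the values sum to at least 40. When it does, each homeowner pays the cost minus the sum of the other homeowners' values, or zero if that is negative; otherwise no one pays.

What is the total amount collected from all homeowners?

23

Total value 46 ≥ cost 40, so it is built.
Homeowner 1: others sum to 39; max(0, 40 - 39) = 1.
Homeowner 2: others sum to 41; max(0, 40 - 41) = 0.
Homeowner 3: others sum to 26; max(0, 40 - 26) = 14.
Homeowner 4: others sum to 32; max(0, 40 - 32) = 8.
Total collected = 1 + 0 + 14 + 8 = 23.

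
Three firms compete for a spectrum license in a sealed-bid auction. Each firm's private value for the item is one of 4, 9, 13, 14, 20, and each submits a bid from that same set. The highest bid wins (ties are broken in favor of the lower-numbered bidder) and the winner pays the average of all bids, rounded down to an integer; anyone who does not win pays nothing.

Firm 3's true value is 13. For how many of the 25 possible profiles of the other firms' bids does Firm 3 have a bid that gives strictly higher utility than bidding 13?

7

Others bid (4, 4): truth gives 6; bid 9 gives 8 > 6. Violating.
Others bid (4, 13): truth gives 0; bid 14 gives 3 > 0. Violating.
Others bid (4, 14): truth gives 0; bid 20 gives 1 > 0. Violating.
Others bid (9, 13): truth gives 0; bid 14 gives 1 > 0. Violating.
Others bid (4, 9): truth gives 5; no alternative beats it.
Others bid (4, 20): truth gives 0; no alternative beats it.
(Checking all 25 profiles: 7 have a profitable deviation, 18 do not.)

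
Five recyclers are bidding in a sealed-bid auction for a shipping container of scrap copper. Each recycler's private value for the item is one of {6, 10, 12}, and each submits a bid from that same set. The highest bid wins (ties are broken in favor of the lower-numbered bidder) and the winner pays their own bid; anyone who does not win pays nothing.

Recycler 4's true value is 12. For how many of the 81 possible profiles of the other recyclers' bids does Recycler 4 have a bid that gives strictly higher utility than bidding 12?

2

Others bid (6, 6, 6, 6): truth gives 0; bid 10 gives 2 > 0. Violating.
Others bid (6, 6, 6, 10): truth gives 0; bid 10 gives 2 > 0. Violating.
Others bid (6, 6, 6, 12): truth gives 0; no alternative beats it.
Others bid (6, 6, 10, 6): truth gives 0; no alternative beats it.
(Checking all 81 profiles: 2 have a profitable deviation, 79 do not.)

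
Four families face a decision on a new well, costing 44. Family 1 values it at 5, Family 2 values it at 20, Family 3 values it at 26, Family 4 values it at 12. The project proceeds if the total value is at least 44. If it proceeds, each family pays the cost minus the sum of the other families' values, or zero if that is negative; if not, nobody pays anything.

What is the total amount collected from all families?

8

Total value 63 ≥ cost 44, so it is built.
Family 1: others sum to 58; max(0, 44 - 58) = 0.
Family 2: others sum to 43; max(0, 44 - 43) = 1.
Family 3: others sum to 37; max(0, 44 - 37) = 7.
Family 4: others sum to 51; max(0, 44 - 51) = 0.
Total collected = 0 + 1 + 7 + 0 = 8.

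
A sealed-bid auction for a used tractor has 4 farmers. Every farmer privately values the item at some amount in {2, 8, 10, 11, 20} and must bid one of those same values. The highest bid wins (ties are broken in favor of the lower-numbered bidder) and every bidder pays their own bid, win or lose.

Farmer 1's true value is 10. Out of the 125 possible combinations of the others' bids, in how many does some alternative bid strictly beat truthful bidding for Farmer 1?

Others bid (2, 2, 2): truth gives 0; bid 2 gives 8 > 0. Violating.
Others bid (2, 2, 8): truth gives 0; bid 8 gives 2 > 0. Violating.
Others bid (2, 2, 11): truth gives -10; bid 11 gives -1 > -10. Violating.
Others bid (2, 2, 20): truth gives -10; bid 2 gives -2 > -10. Violating.
Others bid (2, 2, 10): truth gives 0; no alternative beats it.
Others bid (2, 8, 10): truth gives 0; no alternative beats it.
(Checking all 125 profiles: 106 have a profitable deviation, 19 do not.)

106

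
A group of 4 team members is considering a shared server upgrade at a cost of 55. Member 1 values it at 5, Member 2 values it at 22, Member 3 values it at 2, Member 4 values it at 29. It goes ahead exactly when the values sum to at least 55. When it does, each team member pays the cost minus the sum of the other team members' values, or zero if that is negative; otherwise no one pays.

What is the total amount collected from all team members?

47

Total value 58 ≥ cost 55, so it is built.
Member 1: others sum to 53; max(0, 55 - 53) = 2.
Member 2: others sum to 36; max(0, 55 - 36) = 19.
Member 3: others sum to 56; max(0, 55 - 56) = 0.
Member 4: others sum to 29; max(0, 55 - 29) = 26.
Total collected = 2 + 19 + 0 + 26 = 47.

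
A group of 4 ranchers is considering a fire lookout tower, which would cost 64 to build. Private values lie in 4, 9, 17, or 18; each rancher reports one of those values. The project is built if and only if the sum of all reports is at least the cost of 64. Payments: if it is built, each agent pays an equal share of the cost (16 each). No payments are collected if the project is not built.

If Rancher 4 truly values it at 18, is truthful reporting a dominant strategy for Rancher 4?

Check each profile of the others' reports and compare truth against every alternative report.
Others report (17, 17, 17): truth gives 2, best alternative gives 2.
Others report (17, 17, 18): truth gives 2, best alternative gives 2.
Others report (17, 18, 17): truth gives 2, best alternative gives 2.
Others report (17, 18, 18): truth gives 2, best alternative gives 2.
Others report (18, 17, 17): truth gives 2, best alternative gives 2.
Others report (18, 17, 18): truth gives 2, best alternative gives 2.
(Remaining 58 profiles checked similarly; truth is weakly best in each.)
In every case the truthful report is at least as good as any alternative, so it is a dominant strategy.

Yes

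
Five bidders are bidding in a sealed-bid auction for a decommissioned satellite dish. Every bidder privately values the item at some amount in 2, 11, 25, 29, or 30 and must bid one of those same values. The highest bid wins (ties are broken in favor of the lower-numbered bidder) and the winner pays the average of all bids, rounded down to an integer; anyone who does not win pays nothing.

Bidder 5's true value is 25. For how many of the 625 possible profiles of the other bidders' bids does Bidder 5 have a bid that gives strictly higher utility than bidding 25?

221

Others bid (2, 2, 2, 2): truth gives 19; bid 11 gives 22 > 19. Violating.
Others bid (2, 2, 2, 25): truth gives 0; bid 29 gives 13 > 0. Violating.
Others bid (2, 2, 2, 29): truth gives 0; bid 30 gives 12 > 0. Violating.
Others bid (2, 2, 11, 25): truth gives 0; bid 29 gives 12 > 0. Violating.
Others bid (2, 2, 2, 11): truth gives 17; no alternative beats it.
Others bid (2, 2, 2, 30): truth gives 0; no alternative beats it.
(Checking all 625 profiles: 221 have a profitable deviation, 404 do not.)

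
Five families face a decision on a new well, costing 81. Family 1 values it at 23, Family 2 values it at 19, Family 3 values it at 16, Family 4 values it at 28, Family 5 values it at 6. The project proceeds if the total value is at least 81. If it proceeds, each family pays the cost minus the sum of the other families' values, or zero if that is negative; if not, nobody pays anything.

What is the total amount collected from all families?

42

Total value 92 ≥ cost 81, so it is built.
Family 1: others sum to 69; max(0, 81 - 69) = 12.
Family 2: others sum to 73; max(0, 81 - 73) = 8.
Family 3: others sum to 76; max(0, 81 - 76) = 5.
Family 4: others sum to 64; max(0, 81 - 64) = 17.
Family 5: others sum to 86; max(0, 81 - 86) = 0.
Total collected = 12 + 8 + 5 + 17 + 0 = 42.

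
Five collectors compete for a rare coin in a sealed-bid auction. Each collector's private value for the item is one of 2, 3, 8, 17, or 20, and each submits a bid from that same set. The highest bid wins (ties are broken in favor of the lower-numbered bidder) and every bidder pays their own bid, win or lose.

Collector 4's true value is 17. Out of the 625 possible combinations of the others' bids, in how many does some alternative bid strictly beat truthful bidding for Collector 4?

541

Others bid (2, 2, 2, 2): truth gives 0; bid 3 gives 14 > 0. Violating.
Others bid (2, 2, 2, 3): truth gives 0; bid 3 gives 14 > 0. Violating.
Others bid (2, 2, 2, 8): truth gives 0; bid 8 gives 9 > 0. Violating.
Others bid (2, 2, 2, 20): truth gives -17; bid 2 gives -2 > -17. Violating.
Others bid (2, 2, 2, 17): truth gives 0; no alternative beats it.
Others bid (2, 2, 3, 17): truth gives 0; no alternative beats it.
(Checking all 625 profiles: 541 have a profitable deviation, 84 do not.)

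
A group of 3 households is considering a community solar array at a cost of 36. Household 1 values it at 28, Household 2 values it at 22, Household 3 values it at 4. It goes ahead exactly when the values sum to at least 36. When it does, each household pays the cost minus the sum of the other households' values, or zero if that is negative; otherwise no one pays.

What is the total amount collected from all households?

14

Total value 54 ≥ cost 36, so it is built.
Household 1: others sum to 26; max(0, 36 - 26) = 10.
Household 2: others sum to 32; max(0, 36 - 32) = 4.
Household 3: others sum to 50; max(0, 36 - 50) = 0.
Total collected = 10 + 4 + 0 = 14.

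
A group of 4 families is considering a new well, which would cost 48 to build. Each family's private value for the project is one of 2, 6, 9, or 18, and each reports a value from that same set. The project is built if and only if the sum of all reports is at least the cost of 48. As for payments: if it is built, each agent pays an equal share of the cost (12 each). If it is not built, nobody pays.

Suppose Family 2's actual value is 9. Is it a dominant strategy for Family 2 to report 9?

No

Consider the case where Family 1 reports 6, Family 3 reports 18 and Family 4 reports 18.
Truthful report 9: project built, pays 12, utility 9 - 12 = -3.
Report 2 instead: project not built, utility 0.
Since 0 > -3, reporting 2 is strictly better here, so truthful reporting is not dominant.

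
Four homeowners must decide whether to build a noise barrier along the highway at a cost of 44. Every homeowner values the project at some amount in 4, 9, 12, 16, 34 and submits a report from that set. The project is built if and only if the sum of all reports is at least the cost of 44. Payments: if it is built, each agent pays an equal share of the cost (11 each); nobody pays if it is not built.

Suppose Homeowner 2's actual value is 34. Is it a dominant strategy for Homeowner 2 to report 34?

Yes

Check each profile of the others' reports and compare truth against every alternative report.
Others report (4, 4, 4): truth gives 23, best alternative gives 0.
Others report (4, 4, 9): truth gives 23, best alternative gives 0.
Others report (4, 4, 12): truth gives 23, best alternative gives 0.
Others report (4, 4, 16): truth gives 23, best alternative gives 0.
Others report (4, 9, 4): truth gives 23, best alternative gives 0.
Others report (4, 9, 9): truth gives 23, best alternative gives 0.
(Remaining 119 profiles checked similarly; truth is weakly best in each.)
In every case the truthful report is at least as good as any alternative, so it is a dominant strategy.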